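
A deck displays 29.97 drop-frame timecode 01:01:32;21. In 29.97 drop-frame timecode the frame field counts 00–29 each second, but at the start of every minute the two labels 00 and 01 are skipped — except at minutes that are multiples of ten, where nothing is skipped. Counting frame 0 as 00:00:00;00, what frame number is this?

As if non-drop at 30 labels/s: (1 × 3600 + 1 × 60 + 32) × 30 + 21 = 110781.
Minute boundaries passed: 61; those not divisible by 10: 61 − 6 = 55; dropped labels = 2 × 55 = 110.
Actual frame index = 110781 − 110 = 110671.

110671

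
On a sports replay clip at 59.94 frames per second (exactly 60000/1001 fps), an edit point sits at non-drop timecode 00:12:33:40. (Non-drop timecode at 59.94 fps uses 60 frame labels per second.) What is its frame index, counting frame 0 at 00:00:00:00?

frame 45220

Total seconds to the label: (0 × 3600 + 12 × 60 + 33) = 753.
Frame index = 753 × 60 + 40 = 45220.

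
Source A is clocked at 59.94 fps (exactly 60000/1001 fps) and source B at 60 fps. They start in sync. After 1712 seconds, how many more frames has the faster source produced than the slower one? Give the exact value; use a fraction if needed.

A emits 60000/1001 × 1712 = 102720000/1001 frames; B emits 60 × 1712 = 102720.
Difference = 102720/1001 frames (≈ 102.6174); B is ahead of A.

102720/1001 frames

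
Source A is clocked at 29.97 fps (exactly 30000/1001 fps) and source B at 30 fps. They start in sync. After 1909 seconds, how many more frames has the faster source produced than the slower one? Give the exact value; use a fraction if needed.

57270/1001 frames

A emits 30000/1001 × 1909 = 57270000/1001 frames; B emits 30 × 1909 = 57270.
Difference = 57270/1001 frames (≈ 57.2128); B is ahead of A.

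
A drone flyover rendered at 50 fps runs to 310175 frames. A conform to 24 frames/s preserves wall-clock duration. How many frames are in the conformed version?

148884 frames

Target frames = source frames × (target rate / source rate) = 310175 × (24)/(50) = 310175 × 12/25 = 148884.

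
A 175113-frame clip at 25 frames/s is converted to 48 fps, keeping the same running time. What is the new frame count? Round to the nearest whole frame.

Frames at target rate = 175113 × (48) / (25) = 8405424/25 ≈ 336216.960.
Nearest whole frame: 336217.

336217 frames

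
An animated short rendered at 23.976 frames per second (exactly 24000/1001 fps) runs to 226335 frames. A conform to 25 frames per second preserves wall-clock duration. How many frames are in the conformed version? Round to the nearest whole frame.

236001 frames

Frames at target rate = 226335 × (25) / (24000/1001) = 15104089/64 ≈ 236001.391.
Nearest whole frame: 236001.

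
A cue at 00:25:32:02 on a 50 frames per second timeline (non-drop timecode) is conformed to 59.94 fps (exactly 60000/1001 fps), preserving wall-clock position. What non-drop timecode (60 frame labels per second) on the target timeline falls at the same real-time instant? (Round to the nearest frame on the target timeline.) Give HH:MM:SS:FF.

00:25:30:31

Source frame index: (0×3600 + 25×60 + 32) × 50 + 2 = 76602.
Real time: 76602 / (50) = 38301/25 s.
Target frame: (38301/25) × (60000/1001) = 91922400/1001 ≈ 91830.569 → 91831.
At 60 labels/s: frame 91831 → 00:25:30:31.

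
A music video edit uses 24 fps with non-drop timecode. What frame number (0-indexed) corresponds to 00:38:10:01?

Total seconds to the label: (0 × 3600 + 38 × 60 + 10) = 2290.
Frame index = 2290 × 24 + 1 = 54961.

54961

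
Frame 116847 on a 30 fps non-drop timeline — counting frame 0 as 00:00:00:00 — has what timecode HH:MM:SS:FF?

116847 ÷ 30 = 3894 full seconds, remainder 27 frames.
3894 s = 1 h 4 min 54 s.
Timecode: 01:04:54:27.

01:04:54:27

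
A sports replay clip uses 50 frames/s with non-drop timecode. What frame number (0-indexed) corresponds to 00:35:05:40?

frame 105290

Total seconds to the label: (0 × 3600 + 35 × 60 + 5) = 2105.
Frame index = 2105 × 50 + 40 = 105290.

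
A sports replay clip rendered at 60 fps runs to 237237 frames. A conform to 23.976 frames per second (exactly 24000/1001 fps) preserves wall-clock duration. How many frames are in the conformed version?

94800 frames

Target frames = source frames × (target rate / source rate) = 237237 × (24000/1001)/(60) = 237237 × 400/1001 = 94800.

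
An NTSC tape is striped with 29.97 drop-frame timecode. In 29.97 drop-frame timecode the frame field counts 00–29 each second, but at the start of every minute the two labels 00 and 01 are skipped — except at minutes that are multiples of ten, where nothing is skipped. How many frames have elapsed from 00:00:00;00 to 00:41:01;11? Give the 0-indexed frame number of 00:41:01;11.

73767

Complete 10-minute blocks: 4, each 17982 frames → 71928.
Remaining 1 whole minute in the current block: 1800 + 0 × 1798 = 1800 frames.
Within the current minute: 1 × 30 + 11 − 2 = 39 (labels ;00/;01 skipped at this minute). Total = 71928 + 1800 + 39 = 73767.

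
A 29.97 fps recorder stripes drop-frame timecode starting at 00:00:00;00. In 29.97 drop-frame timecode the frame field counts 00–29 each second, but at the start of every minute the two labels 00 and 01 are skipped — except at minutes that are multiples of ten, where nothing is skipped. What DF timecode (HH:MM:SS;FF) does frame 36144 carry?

Ten DF minutes hold 17982 frames, so frame 36144 lies in block 2 (frames 35964–53945) with 180 frames into that block.
The block's first minute is 1800 frames and the rest 1798 each; 180 frames reaches minute 0, so 2 × 18 + 0 × 2 = 36 labels have been skipped so far.
Adding those back, label number 36144 + 36 = 36180 at 30 labels/s is 1206 s + 0 f = 0 h 20 min 6 s frame 0, i.e. 00:20:06;00.

00:20:06;00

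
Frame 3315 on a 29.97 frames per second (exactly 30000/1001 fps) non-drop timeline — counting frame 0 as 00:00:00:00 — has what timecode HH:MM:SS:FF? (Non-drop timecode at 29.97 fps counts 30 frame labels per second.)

00:01:50:15

3315 ÷ 30 = 110 full seconds, remainder 15 frames.
110 s = 0 h 1 min 50 s.
Timecode: 00:01:50:15.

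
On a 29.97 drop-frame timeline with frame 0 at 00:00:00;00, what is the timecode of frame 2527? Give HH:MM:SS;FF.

Each 10-minute DF block holds 10 × 60 × 30 − 9 × 2 = 17982 frames. 2527 ÷ 17982 → 0 full blocks, remainder 2527.
Within the partial block the first minute is 1800 frames and each further minute 1798, so 1 further minute boundary passed. Total skipped labels = 18 × 0 + 2 × 1 = 2.
Non-drop label index = 2527 + 2 = 2529; at 30 labels/s that is 00:01:24:09, i.e. DF 00:01:24;09.

00:01:24;09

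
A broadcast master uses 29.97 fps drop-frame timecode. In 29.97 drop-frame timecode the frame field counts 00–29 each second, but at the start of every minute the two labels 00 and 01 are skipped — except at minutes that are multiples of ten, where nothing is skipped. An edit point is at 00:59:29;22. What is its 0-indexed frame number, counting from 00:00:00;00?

106984

As if non-drop at 30 labels/s: (0 × 3600 + 59 × 60 + 29) × 30 + 22 = 107092.
Minute boundaries passed: 59; those not divisible by 10: 59 − 5 = 54; dropped labels = 2 × 54 = 108.
Actual frame index = 107092 − 108 = 106984.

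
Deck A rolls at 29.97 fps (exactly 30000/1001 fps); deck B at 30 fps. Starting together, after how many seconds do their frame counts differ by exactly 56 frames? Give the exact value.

The gap grows by |30 − 30000/1001| = 30/1001 frames per second.
Time for a 56-frame gap: 56 ÷ (30/1001) = 28028/15 s.

28028/15 seconds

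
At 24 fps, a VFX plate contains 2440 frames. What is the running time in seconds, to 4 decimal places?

101.6667 seconds

Running time = 2440 × 1/24 = 305/3 s ≈ 101.6667 s.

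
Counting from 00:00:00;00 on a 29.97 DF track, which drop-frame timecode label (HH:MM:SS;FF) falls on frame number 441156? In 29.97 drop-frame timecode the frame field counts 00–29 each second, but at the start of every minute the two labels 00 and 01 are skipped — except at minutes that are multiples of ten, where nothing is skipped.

04:05:19;28

Ten DF minutes hold 17982 frames, so frame 441156 lies in block 24 (frames 431568–449549) with 9588 frames into that block.
The block's first minute is 1800 frames and the rest 1798 each; 9588 frames reaches minute 5, so 24 × 18 + 5 × 2 = 442 labels have been skipped so far.
Adding those back, label number 441156 + 442 = 441598 at 30 labels/s is 14719 s + 28 f = 4 h 5 min 19 s frame 28, i.e. 04:05:19;28.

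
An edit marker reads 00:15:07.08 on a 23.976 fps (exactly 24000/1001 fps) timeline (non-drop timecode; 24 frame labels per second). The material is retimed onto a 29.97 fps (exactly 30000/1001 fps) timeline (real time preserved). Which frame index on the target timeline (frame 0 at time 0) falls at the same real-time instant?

Source frame index: (0×3600 + 15×60 + 7) × 24 + 8 = 21776.
Real time: 21776 / (24000/1001) = 1362361/1500 s.
Target frame: (1362361/1500) × (30000/1001) = 27220.

frame 27220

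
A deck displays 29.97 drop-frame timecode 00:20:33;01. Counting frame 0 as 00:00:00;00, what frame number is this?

36955

Complete 10-minute blocks: 2, each 17982 frames → 35964.
Remaining 0 whole minutes in the current block: 0 frames.
Within the current minute: 33 × 30 + 1 = 991. Total = 35964 + 0 + 991 = 36955.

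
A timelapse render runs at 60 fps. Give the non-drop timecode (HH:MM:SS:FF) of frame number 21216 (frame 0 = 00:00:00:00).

21216 ÷ 60 = 353 full seconds, remainder 36 frames.
353 s = 0 h 5 min 53 s.
Timecode: 00:05:53:36.

00:05:53:36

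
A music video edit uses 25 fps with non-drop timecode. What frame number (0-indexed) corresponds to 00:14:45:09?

Total seconds to the label: (0 × 3600 + 14 × 60 + 45) = 885.
Frame index = 885 × 25 + 9 = 22134.

frame 22134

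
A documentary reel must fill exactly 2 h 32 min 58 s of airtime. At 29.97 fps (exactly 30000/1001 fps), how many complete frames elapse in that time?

275064 frames

2 h 32 min 58 s = 9178 s.
Frames = 9178 × 30000/1001 = 21180000/77 ≈ 275064.9351.
Complete frames: 275064.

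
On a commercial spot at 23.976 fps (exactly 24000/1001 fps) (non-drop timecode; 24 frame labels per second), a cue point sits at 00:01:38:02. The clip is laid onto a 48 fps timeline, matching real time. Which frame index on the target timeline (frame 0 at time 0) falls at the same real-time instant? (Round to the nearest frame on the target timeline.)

frame 4713

Source frame index: (0×3600 + 1×60 + 38) × 24 + 2 = 2354.
Real time: 2354 / (24000/1001) = 1178177/12000 s.
Target frame: (1178177/12000) × (48) = 1178177/250 ≈ 4712.708 → 4713.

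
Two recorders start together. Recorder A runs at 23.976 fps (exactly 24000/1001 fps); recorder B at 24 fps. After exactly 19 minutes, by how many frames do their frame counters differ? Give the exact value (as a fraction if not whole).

19 min = 1140 s.
A emits 24000/1001 × 1140 = 27360000/1001 frames; B emits 24 × 1140 = 27360.
Difference = 27360/1001 frames (≈ 27.3327); B is ahead of A.

27360/1001 frames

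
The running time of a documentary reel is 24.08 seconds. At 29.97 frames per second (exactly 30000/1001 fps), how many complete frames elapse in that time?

Frames = 24.08 × 30000/1001 = 103200/143 ≈ 721.6783.
Complete frames: 721.

721 frames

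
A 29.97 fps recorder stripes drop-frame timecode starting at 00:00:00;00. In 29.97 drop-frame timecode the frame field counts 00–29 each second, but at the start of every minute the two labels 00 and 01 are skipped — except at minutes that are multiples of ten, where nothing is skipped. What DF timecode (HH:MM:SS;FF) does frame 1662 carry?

00:00:55;12

Ten DF minutes hold 17982 frames, so frame 1662 lies in block 0 (frames 0–17981) with 1662 frames into that block.
The block's first minute is 1800 frames and the rest 1798 each; 1662 frames reaches minute 0, so 0 × 18 + 0 × 2 = 0 labels have been skipped so far.
Adding those back, label number 1662 + 0 = 1662 at 30 labels/s is 55 s + 12 f = 0 h 0 min 55 s frame 12, i.e. 00:00:55;12.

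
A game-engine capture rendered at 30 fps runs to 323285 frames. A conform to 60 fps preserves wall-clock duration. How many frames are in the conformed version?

Target frames = source frames × (target rate / source rate) = 323285 × (60)/(30) = 323285 × 2 = 646570.

646570 frames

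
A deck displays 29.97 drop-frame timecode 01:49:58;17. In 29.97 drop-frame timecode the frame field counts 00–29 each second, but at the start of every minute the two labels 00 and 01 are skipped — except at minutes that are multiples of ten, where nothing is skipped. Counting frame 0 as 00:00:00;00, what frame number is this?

Complete 10-minute blocks: 10, each 17982 frames → 179820.
Remaining 9 whole minutes in the current block: 1800 + 8 × 1798 = 16184 frames.
Within the current minute: 58 × 30 + 17 − 2 = 1755 (labels ;00/;01 skipped at this minute). Total = 179820 + 16184 + 1755 = 197759.

197759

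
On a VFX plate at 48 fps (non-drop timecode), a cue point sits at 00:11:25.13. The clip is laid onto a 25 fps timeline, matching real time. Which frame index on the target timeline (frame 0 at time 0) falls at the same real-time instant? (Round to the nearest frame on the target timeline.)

frame 17132

Source frame index: (0×3600 + 11×60 + 25) × 48 + 13 = 32893.
Real time: 32893 / (48) = 32893/48 s.
Target frame: (32893/48) × (25) = 822325/48 ≈ 17131.771 → 17132.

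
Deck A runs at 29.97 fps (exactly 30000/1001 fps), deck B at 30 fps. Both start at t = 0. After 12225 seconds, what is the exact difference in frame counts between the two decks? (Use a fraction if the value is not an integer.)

A emits 30000/1001 × 12225 = 366750000/1001 frames; B emits 30 × 12225 = 366750.
Difference = 366750/1001 frames (≈ 366.3836); B is ahead of A.

366750/1001 frames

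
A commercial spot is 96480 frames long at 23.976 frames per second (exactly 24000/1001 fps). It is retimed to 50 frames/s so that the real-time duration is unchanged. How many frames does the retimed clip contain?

Target frames = source frames × (target rate / source rate) = 96480 × (50)/(24000/1001) = 96480 × 1001/480 = 201201.

201201 frames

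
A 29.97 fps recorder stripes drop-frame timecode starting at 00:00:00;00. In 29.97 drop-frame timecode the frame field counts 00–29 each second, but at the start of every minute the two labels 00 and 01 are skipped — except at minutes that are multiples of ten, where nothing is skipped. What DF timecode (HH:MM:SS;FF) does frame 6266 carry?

00:03:29;02

Each 10-minute DF block holds 10 × 60 × 30 − 9 × 2 = 17982 frames. 6266 ÷ 17982 → 0 full blocks, remainder 6266.
Within the partial block the first minute is 1800 frames and each further minute 1798, so 3 further minute boundaries passed. Total skipped labels = 18 × 0 + 2 × 3 = 6.
Non-drop label index = 6266 + 6 = 6272; at 30 labels/s that is 00:03:29:02, i.e. DF 00:03:29;02.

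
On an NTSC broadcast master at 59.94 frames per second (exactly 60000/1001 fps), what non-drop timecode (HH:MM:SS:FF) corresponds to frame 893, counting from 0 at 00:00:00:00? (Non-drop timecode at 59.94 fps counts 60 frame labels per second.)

893 ÷ 60 = 14 full seconds, remainder 53 frames.
14 s = 0 h 0 min 14 s.
Timecode: 00:00:14:53.

00:00:14:53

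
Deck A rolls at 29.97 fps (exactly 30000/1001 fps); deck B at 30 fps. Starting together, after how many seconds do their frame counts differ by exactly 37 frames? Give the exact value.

37037/30 seconds

The gap grows by |30 − 30000/1001| = 30/1001 frames per second.
Time for a 37-frame gap: 37 ÷ (30/1001) = 37037/30 s.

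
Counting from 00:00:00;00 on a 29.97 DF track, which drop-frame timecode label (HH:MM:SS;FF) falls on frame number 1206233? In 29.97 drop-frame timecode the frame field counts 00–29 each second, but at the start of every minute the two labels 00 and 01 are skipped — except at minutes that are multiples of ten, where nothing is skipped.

Ten DF minutes hold 17982 frames, so frame 1206233 lies in block 67 (frames 1204794–1222775) with 1439 frames into that block.
The block's first minute is 1800 frames and the rest 1798 each; 1439 frames reaches minute 0, so 67 × 18 + 0 × 2 = 1206 labels have been skipped so far.
Adding those back, label number 1206233 + 1206 = 1207439 at 30 labels/s is 40247 s + 29 f = 11 h 10 min 47 s frame 29, i.e. 11:10:47;29.

11:10:47;29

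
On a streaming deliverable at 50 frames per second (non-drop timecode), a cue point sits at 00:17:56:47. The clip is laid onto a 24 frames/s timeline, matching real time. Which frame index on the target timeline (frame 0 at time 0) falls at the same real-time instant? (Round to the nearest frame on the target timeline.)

Source frame index: (0×3600 + 17×60 + 56) × 50 + 47 = 53847.
Real time: 53847 / (50) = 53847/50 s.
Target frame: (53847/50) × (24) = 646164/25 ≈ 25846.560 → 25847.

frame 25847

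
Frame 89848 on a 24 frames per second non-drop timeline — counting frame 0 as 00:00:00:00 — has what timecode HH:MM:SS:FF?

89848 ÷ 24 = 3743 full seconds, remainder 16 frames.
3743 s = 1 h 2 min 23 s.
Timecode: 01:02:23:16.

01:02:23:16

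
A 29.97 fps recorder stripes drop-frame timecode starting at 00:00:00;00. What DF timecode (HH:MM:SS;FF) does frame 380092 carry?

03:31:22;12

Ten DF minutes hold 17982 frames, so frame 380092 lies in block 21 (frames 377622–395603) with 2470 frames into that block.
The block's first minute is 1800 frames and the rest 1798 each; 2470 frames reaches minute 1, so 21 × 18 + 1 × 2 = 380 labels have been skipped so far.
Adding those back, label number 380092 + 380 = 380472 at 30 labels/s is 12682 s + 12 f = 3 h 31 min 22 s frame 12, i.e. 03:31:22;12.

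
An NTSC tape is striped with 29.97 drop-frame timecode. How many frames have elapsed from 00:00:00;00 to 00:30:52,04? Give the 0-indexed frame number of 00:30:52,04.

As if non-drop at 30 labels/s: (0 × 3600 + 30 × 60 + 52) × 30 + 4 = 55564.
Minute boundaries passed: 30; those not divisible by 10: 30 − 3 = 27; dropped labels = 2 × 27 = 54.
Actual frame index = 55564 − 54 = 55510.

55510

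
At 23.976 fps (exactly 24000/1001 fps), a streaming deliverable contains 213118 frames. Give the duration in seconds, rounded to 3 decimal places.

Running time = 213118 × 1001/24000 = 106665559/12000 s ≈ 8888.797 s.

8888.797 seconds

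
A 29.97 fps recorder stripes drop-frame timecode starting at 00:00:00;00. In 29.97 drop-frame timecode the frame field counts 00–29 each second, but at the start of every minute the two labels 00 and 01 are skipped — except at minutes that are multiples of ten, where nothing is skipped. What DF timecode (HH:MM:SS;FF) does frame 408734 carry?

Ten DF minutes hold 17982 frames, so frame 408734 lies in block 22 (frames 395604–413585) with 13130 frames into that block.
The block's first minute is 1800 frames and the rest 1798 each; 13130 frames reaches minute 7, so 22 × 18 + 7 × 2 = 410 labels have been skipped so far.
Adding those back, label number 408734 + 410 = 409144 at 30 labels/s is 13638 s + 4 f = 3 h 47 min 18 s frame 4, i.e. 03:47:18;04.

03:47:18;04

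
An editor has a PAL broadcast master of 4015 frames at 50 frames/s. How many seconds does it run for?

Running time = 4015 / (50) = 80.3 s.

80.3 seconds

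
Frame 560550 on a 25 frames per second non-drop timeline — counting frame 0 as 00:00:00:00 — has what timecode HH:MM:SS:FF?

560550 ÷ 25 = 22422 full seconds, remainder 0 frames.
22422 s = 6 h 13 min 42 s.
Timecode: 06:13:42:00.

06:13:42:00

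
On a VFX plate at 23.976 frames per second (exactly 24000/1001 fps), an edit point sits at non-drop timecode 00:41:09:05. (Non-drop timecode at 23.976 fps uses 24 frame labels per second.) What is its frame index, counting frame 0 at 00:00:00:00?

frame 59261

Total seconds to the label: (0 × 3600 + 41 × 60 + 9) = 2469.
Frame index = 2469 × 24 + 5 = 59261.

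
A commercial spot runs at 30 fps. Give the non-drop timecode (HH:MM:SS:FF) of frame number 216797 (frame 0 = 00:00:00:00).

02:00:26:17

216797 ÷ 30 = 7226 full seconds, remainder 17 frames.
7226 s = 2 h 0 min 26 s.
Timecode: 02:00:26:17.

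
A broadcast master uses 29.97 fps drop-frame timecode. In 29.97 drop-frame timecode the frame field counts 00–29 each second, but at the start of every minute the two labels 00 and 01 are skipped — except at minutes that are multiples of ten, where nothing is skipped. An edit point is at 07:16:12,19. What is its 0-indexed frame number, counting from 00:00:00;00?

Complete 10-minute blocks: 43, each 17982 frames → 773226.
Remaining 6 whole minutes in the current block: 1800 + 5 × 1798 = 10790 frames.
Within the current minute: 12 × 30 + 19 − 2 = 377 (labels ;00/;01 skipped at this minute). Total = 773226 + 10790 + 377 = 784393.

784393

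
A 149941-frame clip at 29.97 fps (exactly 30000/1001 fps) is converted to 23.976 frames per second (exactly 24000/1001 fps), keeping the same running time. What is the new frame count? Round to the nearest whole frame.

Frames at target rate = 149941 × (24000/1001) / (30000/1001) = 599764/5 ≈ 119952.800.
Nearest whole frame: 119953.

119953 frames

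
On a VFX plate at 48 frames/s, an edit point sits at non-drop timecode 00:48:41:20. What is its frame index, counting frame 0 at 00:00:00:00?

140228

Total seconds to the label: (0 × 3600 + 48 × 60 + 41) = 2921.
Frame index = 2921 × 48 + 20 = 140228.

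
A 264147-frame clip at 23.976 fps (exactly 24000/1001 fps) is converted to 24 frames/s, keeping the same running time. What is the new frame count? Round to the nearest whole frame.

264411 frames

Frames at target rate = 264147 × (24) / (24000/1001) = 264411147/1000 ≈ 264411.147.
Nearest whole frame: 264411.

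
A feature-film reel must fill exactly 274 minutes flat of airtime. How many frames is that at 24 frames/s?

274 min = 16440 s.
Frames = 16440 × 24 = 394560.

394560 frames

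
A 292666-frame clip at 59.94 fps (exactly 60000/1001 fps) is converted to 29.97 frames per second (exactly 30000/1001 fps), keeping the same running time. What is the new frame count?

146333 frames

Frames at target rate = 292666 × (30000/1001) / (60000/1001) = 146333.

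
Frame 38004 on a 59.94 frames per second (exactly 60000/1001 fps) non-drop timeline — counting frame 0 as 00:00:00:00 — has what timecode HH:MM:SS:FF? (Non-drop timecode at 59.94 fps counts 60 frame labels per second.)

00:10:33:24

38004 ÷ 60 = 633 full seconds, remainder 24 frames.
633 s = 0 h 10 min 33 s.
Timecode: 00:10:33:24.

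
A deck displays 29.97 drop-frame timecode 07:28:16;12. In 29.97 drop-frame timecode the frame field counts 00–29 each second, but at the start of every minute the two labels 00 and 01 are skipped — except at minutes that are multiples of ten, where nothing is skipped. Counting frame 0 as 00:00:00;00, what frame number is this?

As if non-drop at 30 labels/s: (7 × 3600 + 28 × 60 + 16) × 30 + 12 = 806892.
Minute boundaries passed: 448; those not divisible by 10: 448 − 44 = 404; dropped labels = 2 × 404 = 808.
Actual frame index = 806892 − 808 = 806084.

806084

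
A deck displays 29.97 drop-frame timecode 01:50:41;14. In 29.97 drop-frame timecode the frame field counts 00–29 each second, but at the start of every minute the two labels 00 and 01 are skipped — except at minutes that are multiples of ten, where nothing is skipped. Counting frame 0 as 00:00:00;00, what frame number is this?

Complete 10-minute blocks: 11, each 17982 frames → 197802.
Remaining 0 whole minutes in the current block: 0 frames.
Within the current minute: 41 × 30 + 14 = 1244. Total = 197802 + 0 + 1244 = 199046.

199046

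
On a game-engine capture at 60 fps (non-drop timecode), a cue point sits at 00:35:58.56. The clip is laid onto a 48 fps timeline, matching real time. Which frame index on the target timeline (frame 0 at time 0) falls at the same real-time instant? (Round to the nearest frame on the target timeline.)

Source frame index: (0×3600 + 35×60 + 58) × 60 + 56 = 129536.
Real time: 129536 / (60) = 32384/15 s.
Target frame: (32384/15) × (48) = 518144/5 ≈ 103628.800 → 103629.

frame 103629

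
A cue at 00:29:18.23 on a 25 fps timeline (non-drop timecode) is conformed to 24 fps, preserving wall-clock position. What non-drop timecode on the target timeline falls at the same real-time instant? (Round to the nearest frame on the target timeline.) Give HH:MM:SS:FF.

Source frame index: (0×3600 + 29×60 + 18) × 25 + 23 = 43973.
Real time: 43973 / (25) = 43973/25 s.
Target frame: (43973/25) × (24) = 1055352/25 ≈ 42214.080 → 42214.
At 24 labels/s: frame 42214 → 00:29:18:22.

00:29:18:22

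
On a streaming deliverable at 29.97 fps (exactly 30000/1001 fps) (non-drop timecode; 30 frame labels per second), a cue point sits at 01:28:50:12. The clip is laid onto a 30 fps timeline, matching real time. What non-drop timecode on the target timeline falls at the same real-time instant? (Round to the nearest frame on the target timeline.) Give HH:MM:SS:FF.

Source frame index: (1×3600 + 28×60 + 50) × 30 + 12 = 159912.
Real time: 159912 / (30000/1001) = 6669663/1250 s.
Target frame: (6669663/1250) × (30) = 20008989/125 ≈ 160071.912 → 160072.
At 30 labels/s: frame 160072 → 01:28:55:22.

01:28:55:22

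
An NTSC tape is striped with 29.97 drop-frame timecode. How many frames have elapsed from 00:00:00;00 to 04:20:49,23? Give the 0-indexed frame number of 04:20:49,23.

Complete 10-minute blocks: 26, each 17982 frames → 467532.
Remaining 0 whole minutes in the current block: 0 frames.
Within the current minute: 49 × 30 + 23 = 1493. Total = 467532 + 0 + 1493 = 469025.

469025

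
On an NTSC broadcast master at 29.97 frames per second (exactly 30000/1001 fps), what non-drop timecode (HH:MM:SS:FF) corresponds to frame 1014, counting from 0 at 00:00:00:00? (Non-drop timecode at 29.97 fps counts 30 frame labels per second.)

1014 ÷ 30 = 33 full seconds, remainder 24 frames.
33 s = 0 h 0 min 33 s.
Timecode: 00:00:33:24.

00:00:33:24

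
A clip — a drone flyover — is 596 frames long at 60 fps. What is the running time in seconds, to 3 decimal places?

9.933 seconds

Running time = 596 × 1/60 = 149/15 s ≈ 9.933 s.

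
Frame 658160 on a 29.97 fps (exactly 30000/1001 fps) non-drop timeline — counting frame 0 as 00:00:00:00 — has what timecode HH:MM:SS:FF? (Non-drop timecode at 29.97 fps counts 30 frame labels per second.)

658160 ÷ 30 = 21938 full seconds, remainder 20 frames.
21938 s = 6 h 5 min 38 s.
Timecode: 06:05:38:20.

06:05:38:20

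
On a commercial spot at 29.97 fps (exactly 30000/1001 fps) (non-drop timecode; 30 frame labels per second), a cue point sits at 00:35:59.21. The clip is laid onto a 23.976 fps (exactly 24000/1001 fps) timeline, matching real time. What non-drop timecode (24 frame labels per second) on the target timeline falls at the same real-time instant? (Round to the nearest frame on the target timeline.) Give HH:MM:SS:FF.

00:35:59:17

Source frame index: (0×3600 + 35×60 + 59) × 30 + 21 = 64791.
Real time: 64791 / (30000/1001) = 21618597/10000 s.
Target frame: (21618597/10000) × (24000/1001) = 259164/5 ≈ 51832.800 → 51833.
At 24 labels/s: frame 51833 → 00:35:59:17.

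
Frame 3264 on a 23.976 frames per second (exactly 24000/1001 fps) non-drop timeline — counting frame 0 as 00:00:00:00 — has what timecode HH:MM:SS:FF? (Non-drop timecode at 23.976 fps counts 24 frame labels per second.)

3264 ÷ 24 = 136 full seconds, remainder 0 frames.
136 s = 0 h 2 min 16 s.
Timecode: 00:02:16:00.

00:02:16:00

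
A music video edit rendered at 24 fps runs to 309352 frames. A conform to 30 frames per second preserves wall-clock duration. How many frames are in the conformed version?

386690 frames

Target frames = source frames × (target rate / source rate) = 309352 × (30)/(24) = 309352 × 5/4 = 386690.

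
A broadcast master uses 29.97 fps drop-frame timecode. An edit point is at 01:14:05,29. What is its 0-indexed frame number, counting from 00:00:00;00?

As if non-drop at 30 labels/s: (1 × 3600 + 14 × 60 + 5) × 30 + 29 = 133379.
Minute boundaries passed: 74; those not divisible by 10: 74 − 7 = 67; dropped labels = 2 × 67 = 134.
Actual frame index = 133379 − 134 = 133245.

133245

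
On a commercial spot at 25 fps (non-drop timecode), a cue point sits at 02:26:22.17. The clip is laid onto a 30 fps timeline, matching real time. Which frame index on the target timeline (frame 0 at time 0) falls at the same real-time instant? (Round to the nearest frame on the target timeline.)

frame 263480

Source frame index: (2×3600 + 26×60 + 22) × 25 + 17 = 219567.
Real time: 219567 / (25) = 219567/25 s.
Target frame: (219567/25) × (30) = 1317402/5 ≈ 263480.400 → 263480.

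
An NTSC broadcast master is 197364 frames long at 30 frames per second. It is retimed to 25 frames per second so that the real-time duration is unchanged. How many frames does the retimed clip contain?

Target frames = source frames × (target rate / source rate) = 197364 × (25)/(30) = 197364 × 5/6 = 164470.

164470 frames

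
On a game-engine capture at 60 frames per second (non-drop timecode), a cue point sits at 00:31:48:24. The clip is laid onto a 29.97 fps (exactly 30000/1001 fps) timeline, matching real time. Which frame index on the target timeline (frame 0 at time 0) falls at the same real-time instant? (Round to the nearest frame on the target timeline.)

Source frame index: (0×3600 + 31×60 + 48) × 60 + 24 = 114504.
Real time: 114504 / (60) = 9542/5 s.
Target frame: (9542/5) × (30000/1001) = 4404000/77 ≈ 57194.805 → 57195.

frame 57195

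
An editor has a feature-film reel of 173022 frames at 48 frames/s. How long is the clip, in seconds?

Running time = 173022 / (48) = 3604.625 s.

3604.625 seconds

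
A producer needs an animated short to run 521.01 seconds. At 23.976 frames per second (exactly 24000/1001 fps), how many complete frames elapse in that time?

Frames = 521.01 × 24000/1001 = 1786320/143 ≈ 12491.7483.
Complete frames: 12491.

12491 frames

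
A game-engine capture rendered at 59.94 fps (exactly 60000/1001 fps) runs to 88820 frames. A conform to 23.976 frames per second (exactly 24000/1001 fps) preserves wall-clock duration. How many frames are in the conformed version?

Target frames = source frames × (target rate / source rate) = 88820 × (24000/1001)/(60000/1001) = 88820 × 2/5 = 35528.

35528 frames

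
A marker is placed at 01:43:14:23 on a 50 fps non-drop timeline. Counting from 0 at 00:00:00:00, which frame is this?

Total seconds to the label: (1 × 3600 + 43 × 60 + 14) = 6194.
Frame index = 6194 × 50 + 23 = 309723.

frame 309723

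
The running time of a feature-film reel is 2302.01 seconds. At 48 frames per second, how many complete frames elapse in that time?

Frames = 2302.01 × 48 = 2762412/25 ≈ 110496.4800.
Complete frames: 110496.

110496 frames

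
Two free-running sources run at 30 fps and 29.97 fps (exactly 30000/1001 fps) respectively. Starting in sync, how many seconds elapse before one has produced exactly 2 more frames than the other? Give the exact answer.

1001/15 seconds

The gap grows by |30000/1001 − 30| = 30/1001 frames per second.
Time for a 2-frame gap: 2 ÷ (30/1001) = 1001/15 s.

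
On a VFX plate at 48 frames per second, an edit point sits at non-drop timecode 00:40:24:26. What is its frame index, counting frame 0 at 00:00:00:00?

116378

Total seconds to the label: (0 × 3600 + 40 × 60 + 24) = 2424.
Frame index = 2424 × 48 + 26 = 116378.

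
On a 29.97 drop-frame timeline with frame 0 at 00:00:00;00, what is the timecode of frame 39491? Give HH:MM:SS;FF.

Each 10-minute DF block holds 10 × 60 × 30 − 9 × 2 = 17982 frames. 39491 ÷ 17982 → 2 full blocks, remainder 3527.
Within the partial block the first minute is 1800 frames and each further minute 1798, so 1 further minute boundary passed. Total skipped labels = 18 × 2 + 2 × 1 = 38.
Non-drop label index = 39491 + 38 = 39529; at 30 labels/s that is 00:21:57:19, i.e. DF 00:21:57;19.

00:21:57;19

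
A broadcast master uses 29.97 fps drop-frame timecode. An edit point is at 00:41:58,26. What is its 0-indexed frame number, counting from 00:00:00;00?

75492

As if non-drop at 30 labels/s: (0 × 3600 + 41 × 60 + 58) × 30 + 26 = 75566.
Minute boundaries passed: 41; those not divisible by 10: 41 − 4 = 37; dropped labels = 2 × 37 = 74.
Actual frame index = 75566 − 74 = 75492.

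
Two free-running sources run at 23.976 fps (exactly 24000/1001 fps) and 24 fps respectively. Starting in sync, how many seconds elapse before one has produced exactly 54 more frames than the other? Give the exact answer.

The gap grows by |24 − 24000/1001| = 24/1001 frames per second.
Time for a 54-frame gap: 54 ÷ (24/1001) = 2252.25 s.

2252.25 seconds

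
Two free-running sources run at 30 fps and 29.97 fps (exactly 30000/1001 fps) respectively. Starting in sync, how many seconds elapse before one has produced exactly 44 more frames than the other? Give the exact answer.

The gap grows by |30000/1001 − 30| = 30/1001 frames per second.
Time for a 44-frame gap: 44 ÷ (30/1001) = 22022/15 s.

22022/15 seconds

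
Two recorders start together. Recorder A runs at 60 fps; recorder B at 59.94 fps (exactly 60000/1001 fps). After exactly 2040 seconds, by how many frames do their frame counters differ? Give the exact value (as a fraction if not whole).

122400/1001 frames

A emits 60 × 2040 = 122400 frames; B emits 60000/1001 × 2040 = 122400000/1001.
Difference = 122400/1001 frames (≈ 122.2777); B is behind A.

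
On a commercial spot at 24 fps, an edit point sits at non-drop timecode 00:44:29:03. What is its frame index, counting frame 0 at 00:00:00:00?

frame 64059

Total seconds to the label: (0 × 3600 + 44 × 60 + 29) = 2669.
Frame index = 2669 × 24 + 3 = 64059.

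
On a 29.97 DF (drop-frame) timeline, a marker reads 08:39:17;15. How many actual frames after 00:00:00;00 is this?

As if non-drop at 30 labels/s: (8 × 3600 + 39 × 60 + 17) × 30 + 15 = 934725.
Minute boundaries passed: 519; those not divisible by 10: 519 − 51 = 468; dropped labels = 2 × 468 = 936.
Actual frame index = 934725 − 936 = 933789.

933789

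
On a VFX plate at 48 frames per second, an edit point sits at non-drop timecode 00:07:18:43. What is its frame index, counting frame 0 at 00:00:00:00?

Total seconds to the label: (0 × 3600 + 7 × 60 + 18) = 438.
Frame index = 438 × 48 + 43 = 21067.

21067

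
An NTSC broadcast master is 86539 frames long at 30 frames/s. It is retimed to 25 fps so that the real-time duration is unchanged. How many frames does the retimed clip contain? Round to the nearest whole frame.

Frames at target rate = 86539 × (25) / (30) = 432695/6 ≈ 72115.833.
Nearest whole frame: 72116.

72116 frames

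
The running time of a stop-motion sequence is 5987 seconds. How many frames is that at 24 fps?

143688 frames

Frames = 5987 × 24 = 143688.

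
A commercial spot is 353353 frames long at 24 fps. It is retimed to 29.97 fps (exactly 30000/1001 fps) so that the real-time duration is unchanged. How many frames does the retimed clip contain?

441250 frames

Target frames = source frames × (target rate / source rate) = 353353 × (30000/1001)/(24) = 353353 × 1250/1001 = 441250.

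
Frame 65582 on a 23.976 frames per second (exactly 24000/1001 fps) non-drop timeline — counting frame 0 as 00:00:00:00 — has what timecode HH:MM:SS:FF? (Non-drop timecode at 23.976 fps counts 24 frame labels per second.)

65582 ÷ 24 = 2732 full seconds, remainder 14 frames.
2732 s = 0 h 45 min 32 s.
Timecode: 00:45:32:14.

00:45:32:14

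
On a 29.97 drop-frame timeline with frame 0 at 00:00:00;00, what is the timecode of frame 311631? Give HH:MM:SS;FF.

02:53:18;03

Each 10-minute DF block holds 10 × 60 × 30 − 9 × 2 = 17982 frames. 311631 ÷ 17982 → 17 full blocks, remainder 5937.
Within the partial block the first minute is 1800 frames and each further minute 1798, so 3 further minute boundaries passed. Total skipped labels = 18 × 17 + 2 × 3 = 312.
Non-drop label index = 311631 + 312 = 311943; at 30 labels/s that is 02:53:18:03, i.e. DF 02:53:18;03.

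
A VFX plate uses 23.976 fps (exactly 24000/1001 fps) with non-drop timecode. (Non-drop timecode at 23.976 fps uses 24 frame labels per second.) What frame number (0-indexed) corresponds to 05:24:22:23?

Total seconds to the label: (5 × 3600 + 24 × 60 + 22) = 19462.
Frame index = 19462 × 24 + 23 = 467111.

467111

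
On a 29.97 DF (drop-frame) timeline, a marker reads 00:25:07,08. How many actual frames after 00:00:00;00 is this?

45172

As if non-drop at 30 labels/s: (0 × 3600 + 25 × 60 + 7) × 30 + 8 = 45218.
Minute boundaries passed: 25; those not divisible by 10: 25 − 2 = 23; dropped labels = 2 × 23 = 46.
Actual frame index = 45218 − 46 = 45172.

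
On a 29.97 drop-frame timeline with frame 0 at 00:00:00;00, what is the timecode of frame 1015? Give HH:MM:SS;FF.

00:00:33;25

Ten DF minutes hold 17982 frames, so frame 1015 lies in block 0 (frames 0–17981) with 1015 frames into that block.
The block's first minute is 1800 frames and the rest 1798 each; 1015 frames reaches minute 0, so 0 × 18 + 0 × 2 = 0 labels have been skipped so far.
Adding those back, label number 1015 + 0 = 1015 at 30 labels/s is 33 s + 25 f = 0 h 0 min 33 s frame 25, i.e. 00:00:33;25.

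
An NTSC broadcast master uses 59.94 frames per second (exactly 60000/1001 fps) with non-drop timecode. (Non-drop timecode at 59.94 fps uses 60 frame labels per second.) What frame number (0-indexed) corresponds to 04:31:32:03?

frame 977523

Total seconds to the label: (4 × 3600 + 31 × 60 + 32) = 16292.
Frame index = 16292 × 60 + 3 = 977523.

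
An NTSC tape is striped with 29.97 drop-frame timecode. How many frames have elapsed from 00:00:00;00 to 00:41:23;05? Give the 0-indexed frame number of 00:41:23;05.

74421

As if non-drop at 30 labels/s: (0 × 3600 + 41 × 60 + 23) × 30 + 5 = 74495.
Minute boundaries passed: 41; those not divisible by 10: 41 − 4 = 37; dropped labels = 2 × 37 = 74.
Actual frame index = 74495 − 74 = 74421.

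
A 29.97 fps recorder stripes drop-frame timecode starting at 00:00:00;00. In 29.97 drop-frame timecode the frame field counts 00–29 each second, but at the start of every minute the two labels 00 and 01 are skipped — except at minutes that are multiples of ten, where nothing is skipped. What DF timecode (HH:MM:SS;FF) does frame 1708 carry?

Each 10-minute DF block holds 10 × 60 × 30 − 9 × 2 = 17982 frames. 1708 ÷ 17982 → 0 full blocks, remainder 1708.
Within the partial block the first minute is 1800 frames and each further minute 1798, so 0 further minute boundaries passed. Total skipped labels = 18 × 0 + 2 × 0 = 0.
Non-drop label index = 1708 + 0 = 1708; at 30 labels/s that is 00:00:56:28, i.e. DF 00:00:56;28.

00:00:56;28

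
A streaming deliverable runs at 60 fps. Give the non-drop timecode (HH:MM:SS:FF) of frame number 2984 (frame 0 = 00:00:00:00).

2984 ÷ 60 = 49 full seconds, remainder 44 frames.
49 s = 0 h 0 min 49 s.
Timecode: 00:00:49:44.

00:00:49:44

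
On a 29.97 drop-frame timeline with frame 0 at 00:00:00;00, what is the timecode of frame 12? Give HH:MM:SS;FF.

Ten DF minutes hold 17982 frames, so frame 12 lies in block 0 (frames 0–17981) with 12 frames into that block.
The block's first minute is 1800 frames and the rest 1798 each; 12 frames reaches minute 0, so 0 × 18 + 0 × 2 = 0 labels have been skipped so far.
Adding those back, label number 12 + 0 = 12 at 30 labels/s is 0 s + 12 f = 0 h 0 min 0 s frame 12, i.e. 00:00:00;12.

00:00:00;12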